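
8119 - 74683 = -66564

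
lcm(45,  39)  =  585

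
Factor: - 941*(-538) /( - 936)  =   - 2^ ( - 2) * 3^( - 2)*13^( - 1 )*269^1*941^1 = - 253129/468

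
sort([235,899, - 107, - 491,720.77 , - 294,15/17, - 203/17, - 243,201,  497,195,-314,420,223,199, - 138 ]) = [ - 491, - 314, - 294, - 243, - 138,  -  107, - 203/17,15/17,195,199,  201,223 , 235,420, 497,  720.77,899]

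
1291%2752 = 1291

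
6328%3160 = 8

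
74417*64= 4762688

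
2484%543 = 312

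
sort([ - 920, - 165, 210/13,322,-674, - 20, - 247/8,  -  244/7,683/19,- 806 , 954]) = [ - 920,-806, - 674, - 165, - 244/7, - 247/8 , - 20,210/13, 683/19,322,954]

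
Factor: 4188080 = 2^4*5^1*13^1* 4027^1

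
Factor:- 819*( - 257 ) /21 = 10023 =3^1*13^1*257^1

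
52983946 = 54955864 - 1971918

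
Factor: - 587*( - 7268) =2^2 * 23^1*79^1*587^1  =  4266316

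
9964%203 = 17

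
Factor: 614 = 2^1*307^1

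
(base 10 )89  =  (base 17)54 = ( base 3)10022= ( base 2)1011001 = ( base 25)3E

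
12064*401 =4837664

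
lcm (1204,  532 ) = 22876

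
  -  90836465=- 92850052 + 2013587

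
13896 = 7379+6517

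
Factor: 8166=2^1*3^1*1361^1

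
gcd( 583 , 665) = 1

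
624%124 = 4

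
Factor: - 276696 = - 2^3*3^4*7^1*61^1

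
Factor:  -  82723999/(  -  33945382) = 2^ ( - 1)*653^1*907^(-1)*18713^ (-1)*126683^1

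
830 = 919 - 89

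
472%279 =193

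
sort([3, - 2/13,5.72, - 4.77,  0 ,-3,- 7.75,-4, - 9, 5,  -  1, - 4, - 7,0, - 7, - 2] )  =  [ - 9 , - 7.75, - 7, - 7, - 4.77, - 4, - 4,-3, - 2, -1, - 2/13,0,0,3, 5,5.72] 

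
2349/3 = 783 = 783.00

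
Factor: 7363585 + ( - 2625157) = 4738428=2^2*3^2* 43^1 *3061^1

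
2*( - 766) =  - 1532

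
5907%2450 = 1007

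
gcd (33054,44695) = 7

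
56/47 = 56/47 = 1.19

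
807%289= 229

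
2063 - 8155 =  - 6092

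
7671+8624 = 16295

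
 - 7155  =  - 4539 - 2616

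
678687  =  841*807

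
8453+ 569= 9022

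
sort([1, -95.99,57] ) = [ - 95.99,1, 57] 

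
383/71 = 383/71 = 5.39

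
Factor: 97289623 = 17^1*1231^1*4649^1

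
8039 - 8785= - 746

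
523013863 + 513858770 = 1036872633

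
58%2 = 0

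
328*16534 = 5423152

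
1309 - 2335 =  - 1026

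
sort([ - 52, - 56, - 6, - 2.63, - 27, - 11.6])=[ - 56,-52,-27, - 11.6 ,-6, - 2.63]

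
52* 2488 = 129376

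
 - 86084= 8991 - 95075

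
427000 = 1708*250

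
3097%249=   109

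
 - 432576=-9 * 48064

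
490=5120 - 4630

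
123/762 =41/254 =0.16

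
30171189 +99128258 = 129299447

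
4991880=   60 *83198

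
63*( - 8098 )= - 510174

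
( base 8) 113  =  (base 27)2l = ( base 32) 2b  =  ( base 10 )75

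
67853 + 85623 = 153476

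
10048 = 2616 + 7432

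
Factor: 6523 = 11^1*593^1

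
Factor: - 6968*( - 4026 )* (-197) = -2^4*3^1 *11^1*13^1 * 61^1*67^1*197^1 = -5526474096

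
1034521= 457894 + 576627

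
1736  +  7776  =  9512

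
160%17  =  7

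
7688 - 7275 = 413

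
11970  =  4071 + 7899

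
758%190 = 188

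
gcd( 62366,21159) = 1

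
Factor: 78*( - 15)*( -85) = 2^1*3^2 * 5^2*13^1*17^1 = 99450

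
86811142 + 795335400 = 882146542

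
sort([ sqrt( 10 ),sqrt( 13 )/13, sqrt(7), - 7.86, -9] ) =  [ - 9, - 7.86,sqrt( 13 ) /13,sqrt( 7 ), sqrt( 10 )]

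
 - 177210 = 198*( - 895 )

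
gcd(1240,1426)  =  62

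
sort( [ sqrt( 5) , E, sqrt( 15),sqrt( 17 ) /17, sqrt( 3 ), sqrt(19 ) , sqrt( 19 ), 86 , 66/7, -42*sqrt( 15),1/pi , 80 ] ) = [  -  42*sqrt( 15 ),  sqrt(17)/17,1/pi,sqrt( 3 ), sqrt( 5), E, sqrt( 15 ), sqrt (19 ),  sqrt( 19), 66/7, 80, 86] 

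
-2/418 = - 1/209 = - 0.00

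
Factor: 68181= 3^1*22727^1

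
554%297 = 257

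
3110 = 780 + 2330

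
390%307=83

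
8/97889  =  8/97889  =  0.00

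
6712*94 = 630928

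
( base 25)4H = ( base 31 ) 3O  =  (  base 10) 117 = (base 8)165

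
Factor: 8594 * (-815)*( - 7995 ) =55997859450= 2^1*3^1 * 5^2 * 13^1 * 41^1*163^1 * 4297^1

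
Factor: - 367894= - 2^1 * 29^1*6343^1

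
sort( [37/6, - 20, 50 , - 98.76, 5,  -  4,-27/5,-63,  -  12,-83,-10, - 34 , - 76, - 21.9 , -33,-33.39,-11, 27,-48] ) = [-98.76,-83,-76, - 63,-48,-34, - 33.39,- 33, - 21.9,-20,-12,-11, - 10,-27/5,-4, 5, 37/6,27,50]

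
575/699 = 575/699 = 0.82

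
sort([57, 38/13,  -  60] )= [ - 60,38/13,57 ]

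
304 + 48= 352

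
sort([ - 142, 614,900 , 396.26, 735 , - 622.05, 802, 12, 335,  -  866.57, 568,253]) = [ -866.57, - 622.05,-142, 12, 253,335,  396.26, 568, 614, 735 , 802,  900 ] 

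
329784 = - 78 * (-4228)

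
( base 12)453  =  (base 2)1001111111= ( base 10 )639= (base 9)780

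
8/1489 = 8/1489 = 0.01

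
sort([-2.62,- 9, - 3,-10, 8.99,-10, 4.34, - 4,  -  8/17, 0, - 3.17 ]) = [ - 10,-10,  -  9, - 4, - 3.17, - 3, - 2.62 , - 8/17, 0,4.34, 8.99 ]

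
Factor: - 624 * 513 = - 320112 = - 2^4 * 3^4*13^1*19^1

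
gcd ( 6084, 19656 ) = 468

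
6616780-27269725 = -20652945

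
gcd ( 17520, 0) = 17520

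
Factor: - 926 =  - 2^1  *  463^1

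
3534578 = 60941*58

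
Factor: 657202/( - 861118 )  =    -  7^1*13^1 *17^(- 1)*19^( - 1 )*23^1*31^ ( - 1 )*43^(  -  1 )*157^1 =- 328601/430559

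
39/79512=13/26504 =0.00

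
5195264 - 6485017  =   - 1289753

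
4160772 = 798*5214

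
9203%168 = 131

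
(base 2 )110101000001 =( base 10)3393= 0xd41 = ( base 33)33R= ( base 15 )1013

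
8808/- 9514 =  - 4404/4757 = -0.93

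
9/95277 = 3/31759 = 0.00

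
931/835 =931/835 = 1.11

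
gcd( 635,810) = 5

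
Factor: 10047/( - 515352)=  -2^( - 3 )*17^1*109^( - 1) = - 17/872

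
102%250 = 102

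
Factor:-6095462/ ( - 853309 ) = 2^1 * 19^(-1)*97^(  -  1 )*463^( - 1)*3047731^1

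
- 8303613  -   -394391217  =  386087604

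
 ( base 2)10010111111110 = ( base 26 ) ea2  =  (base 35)7WV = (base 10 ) 9726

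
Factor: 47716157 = 47716157^1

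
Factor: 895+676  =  1571^1 = 1571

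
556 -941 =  - 385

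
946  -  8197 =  - 7251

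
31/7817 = 31/7817  =  0.00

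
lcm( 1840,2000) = 46000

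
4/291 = 4/291 = 0.01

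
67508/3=22502  +  2/3  =  22502.67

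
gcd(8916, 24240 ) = 12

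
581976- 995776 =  - 413800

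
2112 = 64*33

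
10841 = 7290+3551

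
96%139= 96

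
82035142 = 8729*9398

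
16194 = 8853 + 7341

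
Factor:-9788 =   -  2^2 * 2447^1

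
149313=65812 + 83501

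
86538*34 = 2942292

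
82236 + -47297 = 34939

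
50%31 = 19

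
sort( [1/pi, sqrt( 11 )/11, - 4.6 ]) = [ - 4.6, sqrt ( 11) /11,1/pi ] 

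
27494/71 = 27494/71 =387.24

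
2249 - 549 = 1700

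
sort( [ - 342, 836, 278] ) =[ - 342, 278,836]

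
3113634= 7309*426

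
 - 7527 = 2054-9581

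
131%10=1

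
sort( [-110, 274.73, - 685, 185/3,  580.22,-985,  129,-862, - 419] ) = [ - 985,-862,-685, - 419, - 110,185/3, 129, 274.73, 580.22 ]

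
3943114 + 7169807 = 11112921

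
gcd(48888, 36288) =504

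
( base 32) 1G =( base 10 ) 48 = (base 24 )20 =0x30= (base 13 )39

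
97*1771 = 171787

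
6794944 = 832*8167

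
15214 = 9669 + 5545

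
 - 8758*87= - 761946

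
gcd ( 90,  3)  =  3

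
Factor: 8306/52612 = 4153/26306  =  2^(-1) * 7^(-1)*1879^(-1) * 4153^1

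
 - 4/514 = -1 + 255/257 = - 0.01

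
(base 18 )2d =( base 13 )3A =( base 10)49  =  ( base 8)61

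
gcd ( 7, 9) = 1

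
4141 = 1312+2829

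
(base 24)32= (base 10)74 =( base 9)82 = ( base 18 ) 42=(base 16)4A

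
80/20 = 4 = 4.00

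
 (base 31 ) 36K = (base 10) 3089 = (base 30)3ct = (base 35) 2i9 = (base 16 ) C11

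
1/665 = 1/665 = 0.00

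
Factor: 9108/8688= 759/724  =  2^( - 2)* 3^1* 11^1 * 23^1*181^(-1 )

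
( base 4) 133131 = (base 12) 11B9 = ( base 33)1s0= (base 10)2013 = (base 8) 3735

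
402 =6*67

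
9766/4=4883/2 = 2441.50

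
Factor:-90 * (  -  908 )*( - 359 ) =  - 29337480 = - 2^3*3^2*5^1*227^1*359^1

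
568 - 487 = 81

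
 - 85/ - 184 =85/184 = 0.46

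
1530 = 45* 34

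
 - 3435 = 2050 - 5485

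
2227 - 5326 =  - 3099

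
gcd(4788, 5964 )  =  84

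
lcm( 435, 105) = 3045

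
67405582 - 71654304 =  - 4248722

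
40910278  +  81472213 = 122382491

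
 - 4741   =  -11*431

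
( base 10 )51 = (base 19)2d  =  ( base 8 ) 63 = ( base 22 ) 27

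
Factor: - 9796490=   -  2^1*5^1 * 11^1*29^1*37^1*83^1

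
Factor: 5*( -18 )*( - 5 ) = 2^1*3^2*5^2 = 450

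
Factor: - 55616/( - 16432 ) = 44/13 = 2^2 * 11^1 * 13^( - 1)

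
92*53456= 4917952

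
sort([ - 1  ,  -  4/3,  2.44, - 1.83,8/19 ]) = [ - 1.83, - 4/3,- 1, 8/19, 2.44 ]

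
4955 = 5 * 991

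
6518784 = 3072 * 2122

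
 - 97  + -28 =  - 125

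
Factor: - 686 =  - 2^1*7^3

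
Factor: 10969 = 7^1 *1567^1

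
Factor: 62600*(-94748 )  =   - 5931224800= -2^5*5^2*313^1*23687^1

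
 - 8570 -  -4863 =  - 3707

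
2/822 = 1/411 = 0.00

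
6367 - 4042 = 2325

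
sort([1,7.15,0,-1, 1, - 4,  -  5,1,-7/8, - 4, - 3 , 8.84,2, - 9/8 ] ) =[ - 5,-4, - 4, - 3, - 9/8, - 1 , - 7/8 , 0,1, 1,1,2 , 7.15, 8.84 ]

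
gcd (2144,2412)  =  268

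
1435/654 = 2 + 127/654= 2.19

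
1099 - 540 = 559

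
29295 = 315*93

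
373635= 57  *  6555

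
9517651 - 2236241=7281410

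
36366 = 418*87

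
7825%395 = 320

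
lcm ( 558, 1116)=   1116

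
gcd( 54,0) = 54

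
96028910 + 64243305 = 160272215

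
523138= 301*1738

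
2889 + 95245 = 98134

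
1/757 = 1/757  =  0.00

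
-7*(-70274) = 491918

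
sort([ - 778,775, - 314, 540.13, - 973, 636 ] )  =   [ - 973, - 778, - 314, 540.13,636, 775 ] 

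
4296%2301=1995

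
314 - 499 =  - 185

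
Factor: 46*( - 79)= - 2^1*23^1*79^1 = - 3634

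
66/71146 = 33/35573 = 0.00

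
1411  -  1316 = 95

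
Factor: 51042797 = 13^1*19^1*206651^1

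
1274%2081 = 1274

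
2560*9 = 23040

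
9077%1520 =1477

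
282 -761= -479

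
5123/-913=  - 6 + 355/913=- 5.61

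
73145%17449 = 3349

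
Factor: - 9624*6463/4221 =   -  20733304/1407 = -2^3*3^( - 1 )*7^(-1 )*23^1*67^( - 1)*281^1*401^1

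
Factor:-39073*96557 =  - 3772771661 = -41^1*953^1*96557^1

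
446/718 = 223/359=0.62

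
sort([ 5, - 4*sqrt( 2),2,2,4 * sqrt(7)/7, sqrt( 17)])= [ - 4 * sqrt( 2), 4*sqrt( 7)/7,2,2, sqrt( 17),5]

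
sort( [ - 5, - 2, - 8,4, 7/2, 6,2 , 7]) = [  -  8, - 5, - 2,  2,  7/2,4,  6, 7]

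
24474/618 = 39+62/103 = 39.60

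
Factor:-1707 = -3^1*569^1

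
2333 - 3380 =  - 1047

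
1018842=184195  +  834647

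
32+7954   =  7986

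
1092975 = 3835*285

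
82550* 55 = 4540250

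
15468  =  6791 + 8677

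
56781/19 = 56781/19 = 2988.47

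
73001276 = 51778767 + 21222509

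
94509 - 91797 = 2712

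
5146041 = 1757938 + 3388103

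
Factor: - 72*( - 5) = 2^3*3^2 * 5^1 = 360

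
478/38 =239/19 = 12.58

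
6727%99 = 94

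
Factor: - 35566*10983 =-390621378 = - 2^1*3^1*  7^1*523^1*17783^1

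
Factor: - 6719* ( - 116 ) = 2^2 * 29^1*6719^1 = 779404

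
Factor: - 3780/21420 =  - 3/17 = - 3^1*17^( - 1)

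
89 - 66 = 23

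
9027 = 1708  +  7319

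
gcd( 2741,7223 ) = 1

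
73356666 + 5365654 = 78722320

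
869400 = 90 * 9660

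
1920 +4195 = 6115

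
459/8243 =459/8243=0.06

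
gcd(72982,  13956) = 2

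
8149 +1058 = 9207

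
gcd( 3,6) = 3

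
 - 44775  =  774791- 819566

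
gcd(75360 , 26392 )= 8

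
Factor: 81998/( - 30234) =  -40999/15117 = - 3^(-1)*7^1*5039^(- 1 )*5857^1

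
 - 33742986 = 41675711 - 75418697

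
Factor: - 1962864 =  - 2^4*3^2*43^1*317^1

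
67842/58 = 33921/29 = 1169.69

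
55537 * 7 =388759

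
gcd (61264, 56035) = 7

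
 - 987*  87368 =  - 86232216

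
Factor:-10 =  - 2^1*5^1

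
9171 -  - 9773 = 18944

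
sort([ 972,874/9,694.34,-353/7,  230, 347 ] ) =[ - 353/7 , 874/9,  230,347,694.34, 972]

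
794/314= 397/157 = 2.53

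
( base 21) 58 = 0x71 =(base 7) 221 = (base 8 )161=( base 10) 113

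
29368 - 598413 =  -  569045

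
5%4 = 1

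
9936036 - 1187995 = 8748041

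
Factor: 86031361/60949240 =2^(  -  3 )*5^( - 1 )* 11^( - 1)*13^1*71^( - 1)*  1951^( - 1 )*6617797^1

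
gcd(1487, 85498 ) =1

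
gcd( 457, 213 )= 1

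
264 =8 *33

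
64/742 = 32/371 = 0.09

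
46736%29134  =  17602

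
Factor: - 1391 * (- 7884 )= 2^2*3^3*13^1*73^1*107^1  =  10966644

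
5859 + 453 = 6312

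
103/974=103/974  =  0.11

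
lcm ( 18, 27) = 54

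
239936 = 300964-61028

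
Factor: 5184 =2^6*3^4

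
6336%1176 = 456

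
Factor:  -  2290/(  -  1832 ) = 5/4 = 2^(  -  2)*5^1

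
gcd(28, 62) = 2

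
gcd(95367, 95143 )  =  1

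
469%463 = 6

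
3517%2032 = 1485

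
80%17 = 12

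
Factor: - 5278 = -2^1*7^1*13^1*29^1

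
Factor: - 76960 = - 2^5*5^1 * 13^1 * 37^1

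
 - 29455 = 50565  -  80020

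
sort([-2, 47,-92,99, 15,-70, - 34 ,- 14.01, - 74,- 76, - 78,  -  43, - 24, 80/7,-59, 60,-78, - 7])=[-92, - 78,-78 ,-76 ,-74,-70, - 59,-43,-34 , - 24, - 14.01, - 7, - 2, 80/7, 15, 47, 60, 99]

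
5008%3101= 1907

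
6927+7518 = 14445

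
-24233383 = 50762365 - 74995748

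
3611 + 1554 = 5165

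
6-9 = -3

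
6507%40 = 27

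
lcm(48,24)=48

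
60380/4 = 15095 = 15095.00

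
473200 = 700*676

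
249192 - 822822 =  - 573630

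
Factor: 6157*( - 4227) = - 26025639 =-3^1  *  47^1*131^1 * 1409^1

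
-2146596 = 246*( - 8726)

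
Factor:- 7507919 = - 7507919^1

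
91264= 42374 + 48890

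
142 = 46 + 96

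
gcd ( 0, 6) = 6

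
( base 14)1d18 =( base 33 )4T1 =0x14c2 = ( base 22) alc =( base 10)5314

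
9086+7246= 16332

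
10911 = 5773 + 5138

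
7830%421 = 252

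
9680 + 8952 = 18632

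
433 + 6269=6702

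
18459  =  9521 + 8938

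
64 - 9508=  - 9444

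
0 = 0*640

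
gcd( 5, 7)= 1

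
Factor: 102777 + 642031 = 744808 = 2^3*157^1*593^1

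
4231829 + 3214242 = 7446071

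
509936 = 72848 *7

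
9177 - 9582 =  - 405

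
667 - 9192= -8525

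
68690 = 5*13738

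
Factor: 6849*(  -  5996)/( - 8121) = 2^2*3^1*761^1*1499^1*2707^( - 1) = 13688868/2707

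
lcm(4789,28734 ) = 28734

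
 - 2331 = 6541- 8872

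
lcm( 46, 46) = 46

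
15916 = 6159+9757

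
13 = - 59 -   -  72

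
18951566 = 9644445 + 9307121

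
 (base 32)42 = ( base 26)50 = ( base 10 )130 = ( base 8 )202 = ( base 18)74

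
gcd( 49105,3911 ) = 1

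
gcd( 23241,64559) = 1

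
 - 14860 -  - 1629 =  - 13231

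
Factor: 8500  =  2^2*5^3*17^1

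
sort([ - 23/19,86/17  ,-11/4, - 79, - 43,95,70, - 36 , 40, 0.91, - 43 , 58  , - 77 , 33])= [ - 79 , - 77, - 43, - 43, - 36 , - 11/4,-23/19, 0.91,  86/17,  33,40 , 58, 70,95 ] 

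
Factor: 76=2^2*19^1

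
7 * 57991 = 405937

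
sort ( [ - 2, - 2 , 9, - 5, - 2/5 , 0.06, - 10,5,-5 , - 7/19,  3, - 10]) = [  -  10,-10, - 5, - 5 , -2,  -  2, - 2/5,-7/19,0.06,  3,  5, 9 ] 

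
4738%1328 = 754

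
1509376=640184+869192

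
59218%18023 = 5149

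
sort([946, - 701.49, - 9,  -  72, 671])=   [ - 701.49, - 72, - 9, 671, 946 ] 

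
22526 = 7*3218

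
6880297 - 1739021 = 5141276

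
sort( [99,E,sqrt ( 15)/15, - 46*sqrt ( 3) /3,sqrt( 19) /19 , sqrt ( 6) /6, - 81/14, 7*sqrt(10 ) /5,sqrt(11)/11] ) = [ - 46*sqrt ( 3)/3, - 81/14,sqrt(19 ) /19,sqrt( 15) /15,  sqrt( 11)/11,sqrt ( 6)/6, E,7*sqrt (10)/5, 99]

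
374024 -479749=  - 105725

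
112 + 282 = 394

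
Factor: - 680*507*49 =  - 2^3*3^1*5^1*7^2*13^2*17^1= - 16893240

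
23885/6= 23885/6  =  3980.83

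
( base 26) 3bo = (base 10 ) 2338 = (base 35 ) 1VS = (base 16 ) 922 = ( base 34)20Q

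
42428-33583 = 8845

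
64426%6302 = 1406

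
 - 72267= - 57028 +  - 15239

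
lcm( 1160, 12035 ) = 96280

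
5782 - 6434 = -652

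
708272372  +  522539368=1230811740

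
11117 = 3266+7851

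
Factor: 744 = 2^3*3^1*31^1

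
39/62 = 39/62 = 0.63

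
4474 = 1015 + 3459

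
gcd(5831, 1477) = 7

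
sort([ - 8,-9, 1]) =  [ - 9, - 8,1]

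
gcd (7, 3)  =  1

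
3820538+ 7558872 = 11379410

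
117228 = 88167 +29061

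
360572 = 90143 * 4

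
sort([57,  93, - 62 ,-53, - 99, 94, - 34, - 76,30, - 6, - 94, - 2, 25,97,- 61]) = [ - 99, - 94, - 76,-62, - 61,-53, - 34, - 6, - 2,25, 30, 57, 93  ,  94, 97]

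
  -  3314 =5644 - 8958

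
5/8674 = 5/8674  =  0.00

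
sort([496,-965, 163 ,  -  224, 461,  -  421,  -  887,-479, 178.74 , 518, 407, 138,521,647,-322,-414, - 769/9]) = [ - 965,  -  887, - 479, - 421, - 414,  -  322,-224,-769/9,138, 163, 178.74,  407, 461, 496, 518 , 521,647 ] 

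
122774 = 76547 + 46227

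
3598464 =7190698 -3592234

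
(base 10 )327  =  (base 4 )11013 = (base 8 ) 507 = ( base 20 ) G7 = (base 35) 9c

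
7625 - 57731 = - 50106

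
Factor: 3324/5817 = 4/7 = 2^2 * 7^( - 1 ) 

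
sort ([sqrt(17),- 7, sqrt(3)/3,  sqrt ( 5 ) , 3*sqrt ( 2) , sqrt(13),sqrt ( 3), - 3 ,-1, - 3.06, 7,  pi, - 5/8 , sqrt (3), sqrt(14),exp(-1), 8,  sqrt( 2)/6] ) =[ - 7 ,  -  3.06, - 3, - 1 , - 5/8,sqrt ( 2)/6 , exp(  -  1) , sqrt( 3)/3,sqrt(3),sqrt( 3), sqrt ( 5 ),  pi, sqrt (13),sqrt(14) , sqrt( 17), 3*sqrt(  2) , 7,  8 ] 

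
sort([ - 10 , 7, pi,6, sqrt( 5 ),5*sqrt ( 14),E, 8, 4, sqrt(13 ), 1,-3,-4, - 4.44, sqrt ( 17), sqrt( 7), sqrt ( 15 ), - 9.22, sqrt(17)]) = [- 10, -9.22, -4.44,-4, - 3,  1, sqrt(5 ), sqrt ( 7),E,pi,sqrt( 13), sqrt(15 ), 4,sqrt(17),sqrt( 17 ), 6, 7,8, 5*sqrt( 14)]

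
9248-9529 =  - 281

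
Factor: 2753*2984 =2^3  *  373^1*2753^1=8214952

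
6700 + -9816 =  - 3116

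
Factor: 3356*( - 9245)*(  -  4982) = 154572628040 = 2^3*5^1*43^2*47^1* 53^1*839^1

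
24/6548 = 6/1637=0.00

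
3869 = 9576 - 5707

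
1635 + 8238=9873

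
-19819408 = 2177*(-9104)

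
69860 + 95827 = 165687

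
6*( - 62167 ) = - 373002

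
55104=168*328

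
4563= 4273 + 290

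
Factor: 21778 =2^1* 10889^1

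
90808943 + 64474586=155283529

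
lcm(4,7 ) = 28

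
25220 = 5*5044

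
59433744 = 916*64884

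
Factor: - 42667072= -2^6*7^1*95239^1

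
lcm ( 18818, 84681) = 169362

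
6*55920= 335520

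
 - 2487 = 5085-7572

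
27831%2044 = 1259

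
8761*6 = 52566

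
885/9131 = 885/9131 = 0.10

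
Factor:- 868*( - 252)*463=2^4*3^2*7^2*31^1*463^1=101274768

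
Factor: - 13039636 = - 2^2*3259909^1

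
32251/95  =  339 + 46/95= 339.48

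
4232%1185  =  677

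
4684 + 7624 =12308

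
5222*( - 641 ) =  - 3347302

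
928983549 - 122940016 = 806043533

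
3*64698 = 194094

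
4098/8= 512  +  1/4  =  512.25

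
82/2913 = 82/2913 = 0.03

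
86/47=86/47 = 1.83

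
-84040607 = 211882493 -295923100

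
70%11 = 4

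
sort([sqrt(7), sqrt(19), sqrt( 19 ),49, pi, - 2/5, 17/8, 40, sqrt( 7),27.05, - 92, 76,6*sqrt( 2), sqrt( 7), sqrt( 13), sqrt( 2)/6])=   [ - 92, - 2/5, sqrt(2) /6, 17/8, sqrt(7 ),sqrt( 7), sqrt(7), pi,sqrt (13),sqrt (19),sqrt(19), 6*sqrt(2) , 27.05, 40,49, 76 ] 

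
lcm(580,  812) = 4060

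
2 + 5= 7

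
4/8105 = 4/8105 = 0.00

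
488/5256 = 61/657 = 0.09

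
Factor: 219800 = 2^3*5^2*7^1*157^1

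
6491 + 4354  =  10845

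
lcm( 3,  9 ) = 9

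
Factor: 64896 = 2^7*3^1*13^2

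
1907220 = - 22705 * ( - 84) 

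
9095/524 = 9095/524 = 17.36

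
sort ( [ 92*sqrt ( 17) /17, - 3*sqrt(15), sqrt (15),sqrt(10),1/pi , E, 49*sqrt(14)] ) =[ - 3*sqrt( 15),1/pi,E,sqrt(10), sqrt ( 15),92*sqrt( 17)/17,49*sqrt( 14) ]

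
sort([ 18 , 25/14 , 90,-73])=[-73, 25/14, 18, 90]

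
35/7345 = 7/1469 = 0.00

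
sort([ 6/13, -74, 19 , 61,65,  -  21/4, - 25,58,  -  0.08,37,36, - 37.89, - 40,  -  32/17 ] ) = [  -  74,  -  40,  -  37.89,  -  25,  -  21/4,-32/17, -0.08,6/13,19,36 , 37,58,61, 65]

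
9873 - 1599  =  8274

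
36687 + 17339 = 54026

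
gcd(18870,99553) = 1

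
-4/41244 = -1 + 10310/10311 = -0.00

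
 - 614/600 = - 2 + 293/300 = -1.02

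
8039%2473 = 620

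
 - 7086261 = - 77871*91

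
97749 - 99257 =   -  1508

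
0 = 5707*0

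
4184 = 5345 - 1161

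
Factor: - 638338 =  - 2^1 * 319169^1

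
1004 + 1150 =2154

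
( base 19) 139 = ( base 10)427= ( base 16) 1AB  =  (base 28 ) F7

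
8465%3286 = 1893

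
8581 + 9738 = 18319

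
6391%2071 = 178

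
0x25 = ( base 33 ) 14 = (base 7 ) 52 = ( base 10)37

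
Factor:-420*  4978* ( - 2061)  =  4309056360 = 2^3*3^3*5^1 * 7^1 * 19^1*131^1*229^1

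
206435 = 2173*95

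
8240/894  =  4120/447= 9.22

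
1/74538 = 1/74538 = 0.00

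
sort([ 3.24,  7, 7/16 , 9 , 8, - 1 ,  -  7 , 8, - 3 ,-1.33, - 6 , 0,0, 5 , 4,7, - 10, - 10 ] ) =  [ - 10, - 10, - 7, - 6 , - 3, - 1.33, - 1, 0,0,7/16, 3.24, 4,5,7, 7 , 8, 8, 9 ]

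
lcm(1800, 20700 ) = 41400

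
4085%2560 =1525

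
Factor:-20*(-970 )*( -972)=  - 2^5 * 3^5*5^2*97^1 = -18856800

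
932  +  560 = 1492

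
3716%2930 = 786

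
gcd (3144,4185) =3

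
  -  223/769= - 223/769 = - 0.29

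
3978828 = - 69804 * (  -  57)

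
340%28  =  4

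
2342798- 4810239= - 2467441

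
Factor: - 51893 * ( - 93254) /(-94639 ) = - 4839229822/94639= - 2^1*7^1* 17^(-1) * 19^( - 1)* 293^(-1 )*6661^1*51893^1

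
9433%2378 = 2299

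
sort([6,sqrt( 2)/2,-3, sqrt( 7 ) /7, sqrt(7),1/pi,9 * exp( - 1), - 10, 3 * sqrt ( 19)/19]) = [ - 10, - 3, 1/pi,sqrt(7 ) /7,3 *sqrt(19)/19, sqrt (2) /2, sqrt(7 ), 9*exp( - 1), 6] 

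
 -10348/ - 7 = 10348/7 = 1478.29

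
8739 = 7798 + 941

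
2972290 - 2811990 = 160300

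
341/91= 341/91 = 3.75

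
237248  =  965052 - 727804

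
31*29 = 899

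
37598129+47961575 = 85559704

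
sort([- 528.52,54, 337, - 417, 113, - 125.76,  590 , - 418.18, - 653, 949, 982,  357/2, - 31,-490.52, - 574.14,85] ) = [ - 653, - 574.14,-528.52, - 490.52, - 418.18, - 417 ,  -  125.76,  -  31,54 , 85,  113,  357/2, 337, 590,949,  982] 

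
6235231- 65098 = 6170133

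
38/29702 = 19/14851 = 0.00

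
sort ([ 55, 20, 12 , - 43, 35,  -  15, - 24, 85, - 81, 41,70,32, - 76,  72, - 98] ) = [ - 98, - 81, - 76, - 43, - 24, - 15,12, 20, 32, 35, 41, 55 , 70, 72 , 85]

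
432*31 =13392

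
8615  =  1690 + 6925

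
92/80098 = 46/40049 = 0.00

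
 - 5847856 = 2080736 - 7928592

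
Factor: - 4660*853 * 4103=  - 16309342940 = - 2^2*5^1*11^1 * 233^1*373^1*853^1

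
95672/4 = 23918 = 23918.00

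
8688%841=278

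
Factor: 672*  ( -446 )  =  - 299712 = -2^6 * 3^1* 7^1*223^1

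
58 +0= 58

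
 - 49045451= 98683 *( - 497)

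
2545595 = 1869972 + 675623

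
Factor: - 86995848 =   -  2^3*3^1*463^1*7829^1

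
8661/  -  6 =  - 2887/2 = -  1443.50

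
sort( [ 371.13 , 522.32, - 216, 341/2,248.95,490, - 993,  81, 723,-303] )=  [-993,-303, - 216 , 81, 341/2,  248.95,371.13 , 490, 522.32 , 723 ] 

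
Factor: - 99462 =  -2^1*3^1* 11^2*137^1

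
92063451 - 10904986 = 81158465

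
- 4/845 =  - 1 + 841/845 = - 0.00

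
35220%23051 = 12169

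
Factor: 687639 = 3^1*229213^1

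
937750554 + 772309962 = 1710060516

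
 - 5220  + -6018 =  - 11238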